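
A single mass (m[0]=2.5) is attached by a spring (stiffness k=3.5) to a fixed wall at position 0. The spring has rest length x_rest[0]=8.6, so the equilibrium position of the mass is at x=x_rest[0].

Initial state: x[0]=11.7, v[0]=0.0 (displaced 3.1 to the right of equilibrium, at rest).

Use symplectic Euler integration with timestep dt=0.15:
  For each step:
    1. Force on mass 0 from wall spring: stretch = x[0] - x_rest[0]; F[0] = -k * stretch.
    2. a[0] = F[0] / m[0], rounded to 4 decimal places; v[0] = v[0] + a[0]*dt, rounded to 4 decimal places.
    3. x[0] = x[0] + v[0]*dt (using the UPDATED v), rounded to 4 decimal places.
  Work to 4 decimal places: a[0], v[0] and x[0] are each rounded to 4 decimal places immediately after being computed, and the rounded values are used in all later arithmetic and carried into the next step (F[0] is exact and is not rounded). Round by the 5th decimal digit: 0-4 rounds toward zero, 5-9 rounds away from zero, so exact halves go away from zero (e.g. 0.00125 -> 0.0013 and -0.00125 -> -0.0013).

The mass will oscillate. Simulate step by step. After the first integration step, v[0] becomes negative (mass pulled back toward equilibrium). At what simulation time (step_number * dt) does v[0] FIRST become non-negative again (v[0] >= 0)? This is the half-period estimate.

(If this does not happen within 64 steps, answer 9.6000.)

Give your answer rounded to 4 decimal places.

Answer: 2.7000

Derivation:
Step 0: x=[11.7000] v=[0.0000]
Step 1: x=[11.6024] v=[-0.6510]
Step 2: x=[11.4102] v=[-1.2815]
Step 3: x=[11.1295] v=[-1.8716]
Step 4: x=[10.7691] v=[-2.4028]
Step 5: x=[10.3404] v=[-2.8583]
Step 6: x=[9.8568] v=[-3.2238]
Step 7: x=[9.3336] v=[-3.4877]
Step 8: x=[8.7873] v=[-3.6418]
Step 9: x=[8.2351] v=[-3.6811]
Step 10: x=[7.6944] v=[-3.6045]
Step 11: x=[7.1823] v=[-3.4143]
Step 12: x=[6.7148] v=[-3.1166]
Step 13: x=[6.3067] v=[-2.7207]
Step 14: x=[5.9708] v=[-2.2391]
Step 15: x=[5.7178] v=[-1.6870]
Step 16: x=[5.5555] v=[-1.0817]
Step 17: x=[5.4891] v=[-0.4424]
Step 18: x=[5.5207] v=[0.2109]
First v>=0 after going negative at step 18, time=2.7000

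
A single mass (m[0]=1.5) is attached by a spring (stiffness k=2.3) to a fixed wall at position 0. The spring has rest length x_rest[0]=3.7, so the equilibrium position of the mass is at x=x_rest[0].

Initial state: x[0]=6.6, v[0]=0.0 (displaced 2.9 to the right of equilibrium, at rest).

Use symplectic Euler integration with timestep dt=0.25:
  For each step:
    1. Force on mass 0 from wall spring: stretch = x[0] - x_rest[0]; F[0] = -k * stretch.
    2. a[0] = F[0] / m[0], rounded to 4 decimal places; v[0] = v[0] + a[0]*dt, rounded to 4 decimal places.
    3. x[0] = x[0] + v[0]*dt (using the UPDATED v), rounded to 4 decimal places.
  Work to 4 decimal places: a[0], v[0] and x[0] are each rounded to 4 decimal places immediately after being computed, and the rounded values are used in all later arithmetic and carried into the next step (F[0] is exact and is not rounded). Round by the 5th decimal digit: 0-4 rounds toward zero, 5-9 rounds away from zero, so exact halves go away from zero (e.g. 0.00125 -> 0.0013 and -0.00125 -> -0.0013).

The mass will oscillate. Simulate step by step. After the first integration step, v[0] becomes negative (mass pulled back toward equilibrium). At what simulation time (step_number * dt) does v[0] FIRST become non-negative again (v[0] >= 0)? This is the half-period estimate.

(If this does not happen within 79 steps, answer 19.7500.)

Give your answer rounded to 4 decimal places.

Step 0: x=[6.6000] v=[0.0000]
Step 1: x=[6.3221] v=[-1.1117]
Step 2: x=[5.7929] v=[-2.1169]
Step 3: x=[5.0631] v=[-2.9192]
Step 4: x=[4.2027] v=[-3.4417]
Step 5: x=[3.2941] v=[-3.6344]
Step 6: x=[2.4244] v=[-3.4788]
Step 7: x=[1.6770] v=[-2.9898]
Step 8: x=[1.1234] v=[-2.2143]
Step 9: x=[0.8168] v=[-1.2266]
Step 10: x=[0.7865] v=[-0.1214]
Step 11: x=[1.0354] v=[0.9955]
First v>=0 after going negative at step 11, time=2.7500

Answer: 2.7500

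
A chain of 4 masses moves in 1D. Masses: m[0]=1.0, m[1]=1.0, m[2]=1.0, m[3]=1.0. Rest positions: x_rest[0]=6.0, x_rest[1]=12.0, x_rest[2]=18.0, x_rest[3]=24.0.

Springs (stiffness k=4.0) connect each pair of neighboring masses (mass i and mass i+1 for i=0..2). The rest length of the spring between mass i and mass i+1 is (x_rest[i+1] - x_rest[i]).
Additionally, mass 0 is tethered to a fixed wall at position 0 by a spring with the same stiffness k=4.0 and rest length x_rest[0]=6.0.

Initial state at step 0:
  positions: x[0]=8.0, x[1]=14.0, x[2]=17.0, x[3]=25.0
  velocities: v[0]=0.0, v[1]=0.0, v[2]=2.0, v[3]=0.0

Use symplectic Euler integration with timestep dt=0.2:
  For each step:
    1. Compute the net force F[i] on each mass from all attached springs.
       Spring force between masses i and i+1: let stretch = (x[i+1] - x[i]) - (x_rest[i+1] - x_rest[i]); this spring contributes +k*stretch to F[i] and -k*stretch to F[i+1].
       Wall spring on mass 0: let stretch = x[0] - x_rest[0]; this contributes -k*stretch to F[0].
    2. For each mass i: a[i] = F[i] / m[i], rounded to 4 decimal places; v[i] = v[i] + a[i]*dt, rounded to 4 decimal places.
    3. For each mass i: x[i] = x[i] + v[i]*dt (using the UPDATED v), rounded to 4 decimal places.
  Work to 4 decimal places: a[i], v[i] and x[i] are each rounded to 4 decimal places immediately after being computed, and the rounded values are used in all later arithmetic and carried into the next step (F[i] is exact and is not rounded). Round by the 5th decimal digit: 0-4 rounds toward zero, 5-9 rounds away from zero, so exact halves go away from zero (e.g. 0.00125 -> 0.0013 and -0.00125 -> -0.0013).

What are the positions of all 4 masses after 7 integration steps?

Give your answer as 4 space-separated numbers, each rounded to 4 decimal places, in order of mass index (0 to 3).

Answer: 5.0313 12.7640 18.1961 26.8348

Derivation:
Step 0: x=[8.0000 14.0000 17.0000 25.0000] v=[0.0000 0.0000 2.0000 0.0000]
Step 1: x=[7.6800 13.5200 18.2000 24.6800] v=[-1.6000 -2.4000 6.0000 -1.6000]
Step 2: x=[7.0656 12.8544 19.6880 24.2832] v=[-3.0720 -3.3280 7.4400 -1.9840]
Step 3: x=[6.2469 12.3560 20.8179 24.1112] v=[-4.0934 -2.4922 5.6493 -0.8602]
Step 4: x=[5.4062 12.2340 21.1208 24.3722] v=[-4.2036 -0.6100 1.5144 1.3052]
Step 5: x=[4.7929 12.4414 20.5220 25.0730] v=[-3.0663 1.0372 -2.9939 3.5041]
Step 6: x=[4.6365 12.7180 19.3585 26.0057] v=[-0.7818 1.3829 -5.8176 4.6633]
Step 7: x=[5.0313 12.7640 18.1961 26.8348] v=[1.9742 0.2301 -5.8122 4.1455]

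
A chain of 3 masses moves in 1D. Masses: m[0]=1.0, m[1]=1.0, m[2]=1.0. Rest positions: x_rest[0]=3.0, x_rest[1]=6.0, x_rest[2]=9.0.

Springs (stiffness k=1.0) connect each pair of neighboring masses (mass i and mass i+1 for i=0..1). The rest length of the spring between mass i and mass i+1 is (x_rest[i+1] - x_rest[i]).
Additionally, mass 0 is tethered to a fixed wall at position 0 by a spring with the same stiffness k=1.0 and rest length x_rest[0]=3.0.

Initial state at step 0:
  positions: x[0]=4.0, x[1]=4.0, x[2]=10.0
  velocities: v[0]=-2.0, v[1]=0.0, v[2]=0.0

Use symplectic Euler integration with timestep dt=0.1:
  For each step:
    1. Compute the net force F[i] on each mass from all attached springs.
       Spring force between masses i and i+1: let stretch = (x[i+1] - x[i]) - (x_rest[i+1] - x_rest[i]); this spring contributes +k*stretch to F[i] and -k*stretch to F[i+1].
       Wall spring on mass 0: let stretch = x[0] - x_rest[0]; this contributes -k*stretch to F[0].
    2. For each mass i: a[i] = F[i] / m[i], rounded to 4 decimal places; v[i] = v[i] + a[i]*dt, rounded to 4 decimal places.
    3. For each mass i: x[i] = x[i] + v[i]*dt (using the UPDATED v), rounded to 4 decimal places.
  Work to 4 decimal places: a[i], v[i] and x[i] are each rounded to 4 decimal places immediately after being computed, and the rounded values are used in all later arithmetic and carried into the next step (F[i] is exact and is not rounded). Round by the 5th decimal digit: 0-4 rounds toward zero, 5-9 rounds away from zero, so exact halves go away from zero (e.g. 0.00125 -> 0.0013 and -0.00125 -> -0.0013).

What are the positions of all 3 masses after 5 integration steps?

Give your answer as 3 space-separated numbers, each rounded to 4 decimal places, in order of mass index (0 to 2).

Step 0: x=[4.0000 4.0000 10.0000] v=[-2.0000 0.0000 0.0000]
Step 1: x=[3.7600 4.0600 9.9700] v=[-2.4000 0.6000 -0.3000]
Step 2: x=[3.4854 4.1761 9.9109] v=[-2.7460 1.1610 -0.5910]
Step 3: x=[3.1829 4.3426 9.8245] v=[-3.0255 1.6654 -0.8645]
Step 4: x=[2.8601 4.5524 9.7132] v=[-3.2278 2.0976 -1.1127]
Step 5: x=[2.5256 4.7969 9.5803] v=[-3.3446 2.4445 -1.3288]

Answer: 2.5256 4.7969 9.5803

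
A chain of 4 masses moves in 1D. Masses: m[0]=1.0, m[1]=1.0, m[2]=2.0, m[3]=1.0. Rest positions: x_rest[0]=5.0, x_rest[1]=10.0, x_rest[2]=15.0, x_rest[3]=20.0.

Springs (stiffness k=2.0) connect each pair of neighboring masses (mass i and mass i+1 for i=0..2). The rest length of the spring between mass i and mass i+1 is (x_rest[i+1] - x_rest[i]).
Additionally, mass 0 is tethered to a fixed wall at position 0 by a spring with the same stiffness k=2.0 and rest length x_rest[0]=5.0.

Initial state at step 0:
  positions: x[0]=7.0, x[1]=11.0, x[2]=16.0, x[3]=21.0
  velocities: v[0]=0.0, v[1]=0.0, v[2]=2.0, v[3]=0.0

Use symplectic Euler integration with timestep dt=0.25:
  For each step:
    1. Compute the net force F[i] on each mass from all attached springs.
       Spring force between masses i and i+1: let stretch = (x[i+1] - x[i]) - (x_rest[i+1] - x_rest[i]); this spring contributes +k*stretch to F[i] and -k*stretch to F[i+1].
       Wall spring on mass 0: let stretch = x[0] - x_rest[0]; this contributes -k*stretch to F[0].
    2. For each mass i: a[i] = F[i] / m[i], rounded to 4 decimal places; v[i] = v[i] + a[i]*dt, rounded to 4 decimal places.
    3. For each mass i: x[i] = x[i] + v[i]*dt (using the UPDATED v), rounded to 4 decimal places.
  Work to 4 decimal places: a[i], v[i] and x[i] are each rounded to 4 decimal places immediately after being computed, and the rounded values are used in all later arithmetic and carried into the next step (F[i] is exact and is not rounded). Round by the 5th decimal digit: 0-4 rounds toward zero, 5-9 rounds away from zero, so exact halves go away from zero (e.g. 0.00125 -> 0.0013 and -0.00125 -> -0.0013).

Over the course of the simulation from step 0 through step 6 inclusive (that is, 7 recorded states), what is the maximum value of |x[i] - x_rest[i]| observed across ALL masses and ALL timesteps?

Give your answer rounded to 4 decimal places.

Step 0: x=[7.0000 11.0000 16.0000 21.0000] v=[0.0000 0.0000 2.0000 0.0000]
Step 1: x=[6.6250 11.1250 16.5000 21.0000] v=[-1.5000 0.5000 2.0000 0.0000]
Step 2: x=[5.9844 11.3594 16.9453 21.0625] v=[-2.5625 0.9375 1.7813 0.2500]
Step 3: x=[5.2676 11.6202 17.2988 21.2354] v=[-2.8672 1.0430 1.4141 0.6914]
Step 4: x=[4.6864 11.7967 17.5435 21.5412] v=[-2.3247 0.7060 0.9786 1.2231]
Step 5: x=[4.4082 11.8028 17.6788 21.9723] v=[-1.1128 0.0243 0.5413 1.7243]
Step 6: x=[4.5033 11.6191 17.7152 22.4917] v=[0.3804 -0.7350 0.1457 2.0776]
Max displacement = 2.7152

Answer: 2.7152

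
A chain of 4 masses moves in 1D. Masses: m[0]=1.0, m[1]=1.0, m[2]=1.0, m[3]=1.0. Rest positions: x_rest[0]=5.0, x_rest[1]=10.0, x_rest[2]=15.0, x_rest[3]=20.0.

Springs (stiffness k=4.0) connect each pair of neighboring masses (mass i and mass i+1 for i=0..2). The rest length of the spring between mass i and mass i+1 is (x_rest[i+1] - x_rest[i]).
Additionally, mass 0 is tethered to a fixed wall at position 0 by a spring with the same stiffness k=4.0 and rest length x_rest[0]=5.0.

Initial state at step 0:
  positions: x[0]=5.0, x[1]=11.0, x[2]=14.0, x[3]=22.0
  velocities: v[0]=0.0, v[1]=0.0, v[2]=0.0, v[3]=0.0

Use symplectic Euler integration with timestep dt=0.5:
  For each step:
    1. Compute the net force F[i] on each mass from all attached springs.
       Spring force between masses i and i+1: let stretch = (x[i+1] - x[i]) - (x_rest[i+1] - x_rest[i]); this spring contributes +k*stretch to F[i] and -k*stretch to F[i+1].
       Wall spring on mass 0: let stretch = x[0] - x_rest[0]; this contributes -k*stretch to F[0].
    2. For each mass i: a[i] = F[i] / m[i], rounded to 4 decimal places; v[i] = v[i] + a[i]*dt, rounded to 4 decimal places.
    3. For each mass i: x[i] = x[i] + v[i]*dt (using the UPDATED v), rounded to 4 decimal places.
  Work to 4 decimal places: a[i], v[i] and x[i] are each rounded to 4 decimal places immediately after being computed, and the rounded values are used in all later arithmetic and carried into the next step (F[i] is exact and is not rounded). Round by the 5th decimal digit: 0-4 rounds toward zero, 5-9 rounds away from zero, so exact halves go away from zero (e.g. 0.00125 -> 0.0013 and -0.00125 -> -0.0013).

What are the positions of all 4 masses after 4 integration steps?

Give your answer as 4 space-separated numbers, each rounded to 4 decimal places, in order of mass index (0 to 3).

Step 0: x=[5.0000 11.0000 14.0000 22.0000] v=[0.0000 0.0000 0.0000 0.0000]
Step 1: x=[6.0000 8.0000 19.0000 19.0000] v=[2.0000 -6.0000 10.0000 -6.0000]
Step 2: x=[3.0000 14.0000 13.0000 21.0000] v=[-6.0000 12.0000 -12.0000 4.0000]
Step 3: x=[8.0000 8.0000 16.0000 20.0000] v=[10.0000 -12.0000 6.0000 -2.0000]
Step 4: x=[5.0000 10.0000 15.0000 20.0000] v=[-6.0000 4.0000 -2.0000 0.0000]

Answer: 5.0000 10.0000 15.0000 20.0000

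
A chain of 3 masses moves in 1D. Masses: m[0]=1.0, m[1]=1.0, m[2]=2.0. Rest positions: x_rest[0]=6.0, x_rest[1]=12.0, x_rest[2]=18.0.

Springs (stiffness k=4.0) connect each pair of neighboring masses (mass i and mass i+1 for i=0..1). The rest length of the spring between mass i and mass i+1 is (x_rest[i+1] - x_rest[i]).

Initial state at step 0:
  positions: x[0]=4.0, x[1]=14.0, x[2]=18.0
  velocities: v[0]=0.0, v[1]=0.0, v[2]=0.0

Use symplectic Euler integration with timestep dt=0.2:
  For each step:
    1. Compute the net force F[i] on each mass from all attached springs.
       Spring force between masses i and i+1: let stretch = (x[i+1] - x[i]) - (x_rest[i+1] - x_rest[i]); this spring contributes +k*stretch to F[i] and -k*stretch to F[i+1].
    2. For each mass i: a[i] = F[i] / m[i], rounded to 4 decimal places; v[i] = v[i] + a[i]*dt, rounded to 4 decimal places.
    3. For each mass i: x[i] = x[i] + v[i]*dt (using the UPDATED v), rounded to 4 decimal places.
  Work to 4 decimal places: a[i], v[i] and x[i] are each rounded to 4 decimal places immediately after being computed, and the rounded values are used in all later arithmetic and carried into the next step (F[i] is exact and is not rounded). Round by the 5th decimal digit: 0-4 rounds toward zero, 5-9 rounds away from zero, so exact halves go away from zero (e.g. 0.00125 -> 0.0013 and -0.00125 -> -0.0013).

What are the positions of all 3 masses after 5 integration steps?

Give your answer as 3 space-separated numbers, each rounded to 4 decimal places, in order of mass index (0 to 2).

Answer: 7.3188 10.1258 18.2777

Derivation:
Step 0: x=[4.0000 14.0000 18.0000] v=[0.0000 0.0000 0.0000]
Step 1: x=[4.6400 13.0400 18.1600] v=[3.2000 -4.8000 0.8000]
Step 2: x=[5.6640 11.5552 18.3904] v=[5.1200 -7.4240 1.1520]
Step 3: x=[6.6706 10.2214 18.5540] v=[5.0330 -6.6688 0.8179]
Step 4: x=[7.2853 9.6527 18.5310] v=[3.0736 -2.8434 -0.1151]
Step 5: x=[7.3188 10.1258 18.2777] v=[0.1675 2.3653 -1.2664]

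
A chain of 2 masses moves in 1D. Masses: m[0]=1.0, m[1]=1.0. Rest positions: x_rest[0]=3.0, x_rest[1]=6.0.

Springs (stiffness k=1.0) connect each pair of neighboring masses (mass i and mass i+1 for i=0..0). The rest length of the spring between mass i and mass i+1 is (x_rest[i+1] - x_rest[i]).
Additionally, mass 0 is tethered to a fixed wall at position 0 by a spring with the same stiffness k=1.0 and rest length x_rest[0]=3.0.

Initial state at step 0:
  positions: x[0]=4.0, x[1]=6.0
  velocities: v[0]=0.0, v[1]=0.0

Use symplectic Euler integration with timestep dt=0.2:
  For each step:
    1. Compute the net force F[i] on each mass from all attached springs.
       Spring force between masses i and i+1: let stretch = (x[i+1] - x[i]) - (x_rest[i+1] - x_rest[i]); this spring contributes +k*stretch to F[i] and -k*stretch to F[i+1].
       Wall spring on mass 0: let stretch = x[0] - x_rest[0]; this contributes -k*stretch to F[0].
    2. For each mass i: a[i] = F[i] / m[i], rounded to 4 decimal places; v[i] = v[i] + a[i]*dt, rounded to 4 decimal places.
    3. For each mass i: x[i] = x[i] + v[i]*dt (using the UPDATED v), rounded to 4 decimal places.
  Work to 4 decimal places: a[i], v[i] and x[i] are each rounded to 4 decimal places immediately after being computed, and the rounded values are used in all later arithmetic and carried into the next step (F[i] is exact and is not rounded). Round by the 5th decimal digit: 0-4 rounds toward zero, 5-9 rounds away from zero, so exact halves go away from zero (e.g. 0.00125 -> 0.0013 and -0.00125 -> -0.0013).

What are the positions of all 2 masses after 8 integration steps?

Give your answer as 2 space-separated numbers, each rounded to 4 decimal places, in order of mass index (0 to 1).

Step 0: x=[4.0000 6.0000] v=[0.0000 0.0000]
Step 1: x=[3.9200 6.0400] v=[-0.4000 0.2000]
Step 2: x=[3.7680 6.1152] v=[-0.7600 0.3760]
Step 3: x=[3.5592 6.2165] v=[-1.0442 0.5066]
Step 4: x=[3.3143 6.3315] v=[-1.2246 0.5751]
Step 5: x=[3.0575 6.4458] v=[-1.2840 0.5717]
Step 6: x=[2.8139 6.5446] v=[-1.2178 0.4940]
Step 7: x=[2.6070 6.6142] v=[-1.0344 0.3479]
Step 8: x=[2.4561 6.6435] v=[-0.7544 0.1465]

Answer: 2.4561 6.6435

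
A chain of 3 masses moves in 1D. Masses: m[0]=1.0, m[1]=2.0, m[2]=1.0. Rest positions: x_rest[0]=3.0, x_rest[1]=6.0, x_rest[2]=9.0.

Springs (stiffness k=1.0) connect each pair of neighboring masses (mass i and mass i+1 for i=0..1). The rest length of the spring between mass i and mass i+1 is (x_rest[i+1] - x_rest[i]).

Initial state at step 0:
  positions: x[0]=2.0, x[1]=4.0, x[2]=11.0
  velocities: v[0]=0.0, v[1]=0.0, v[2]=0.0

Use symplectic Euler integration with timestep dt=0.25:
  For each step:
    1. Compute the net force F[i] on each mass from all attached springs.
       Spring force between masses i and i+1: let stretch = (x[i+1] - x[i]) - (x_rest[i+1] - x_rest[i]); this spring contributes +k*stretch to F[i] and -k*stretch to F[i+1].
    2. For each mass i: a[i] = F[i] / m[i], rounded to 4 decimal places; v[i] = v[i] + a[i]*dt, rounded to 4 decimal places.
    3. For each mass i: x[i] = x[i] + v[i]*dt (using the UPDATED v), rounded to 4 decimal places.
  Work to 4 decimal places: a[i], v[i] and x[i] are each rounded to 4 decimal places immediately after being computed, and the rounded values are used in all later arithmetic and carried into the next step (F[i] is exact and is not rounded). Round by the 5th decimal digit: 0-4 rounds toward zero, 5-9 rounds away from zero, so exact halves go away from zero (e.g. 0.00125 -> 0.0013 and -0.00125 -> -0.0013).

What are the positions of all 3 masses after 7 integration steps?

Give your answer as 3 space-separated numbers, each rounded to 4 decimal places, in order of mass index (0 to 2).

Step 0: x=[2.0000 4.0000 11.0000] v=[0.0000 0.0000 0.0000]
Step 1: x=[1.9375 4.1563 10.7500] v=[-0.2500 0.6250 -1.0000]
Step 2: x=[1.8262 4.4493 10.2754] v=[-0.4453 1.1719 -1.8984]
Step 3: x=[1.6913 4.8424 9.6242] v=[-0.5395 1.5723 -2.6049]
Step 4: x=[1.5659 5.2865 8.8616] v=[-0.5017 1.7762 -3.0504]
Step 5: x=[1.4855 5.7260 8.0631] v=[-0.3216 1.7580 -3.1942]
Step 6: x=[1.4826 6.1060 7.3060] v=[-0.0115 1.5201 -3.0285]
Step 7: x=[1.5812 6.3791 6.6614] v=[0.3944 1.0922 -2.5785]

Answer: 1.5812 6.3791 6.6614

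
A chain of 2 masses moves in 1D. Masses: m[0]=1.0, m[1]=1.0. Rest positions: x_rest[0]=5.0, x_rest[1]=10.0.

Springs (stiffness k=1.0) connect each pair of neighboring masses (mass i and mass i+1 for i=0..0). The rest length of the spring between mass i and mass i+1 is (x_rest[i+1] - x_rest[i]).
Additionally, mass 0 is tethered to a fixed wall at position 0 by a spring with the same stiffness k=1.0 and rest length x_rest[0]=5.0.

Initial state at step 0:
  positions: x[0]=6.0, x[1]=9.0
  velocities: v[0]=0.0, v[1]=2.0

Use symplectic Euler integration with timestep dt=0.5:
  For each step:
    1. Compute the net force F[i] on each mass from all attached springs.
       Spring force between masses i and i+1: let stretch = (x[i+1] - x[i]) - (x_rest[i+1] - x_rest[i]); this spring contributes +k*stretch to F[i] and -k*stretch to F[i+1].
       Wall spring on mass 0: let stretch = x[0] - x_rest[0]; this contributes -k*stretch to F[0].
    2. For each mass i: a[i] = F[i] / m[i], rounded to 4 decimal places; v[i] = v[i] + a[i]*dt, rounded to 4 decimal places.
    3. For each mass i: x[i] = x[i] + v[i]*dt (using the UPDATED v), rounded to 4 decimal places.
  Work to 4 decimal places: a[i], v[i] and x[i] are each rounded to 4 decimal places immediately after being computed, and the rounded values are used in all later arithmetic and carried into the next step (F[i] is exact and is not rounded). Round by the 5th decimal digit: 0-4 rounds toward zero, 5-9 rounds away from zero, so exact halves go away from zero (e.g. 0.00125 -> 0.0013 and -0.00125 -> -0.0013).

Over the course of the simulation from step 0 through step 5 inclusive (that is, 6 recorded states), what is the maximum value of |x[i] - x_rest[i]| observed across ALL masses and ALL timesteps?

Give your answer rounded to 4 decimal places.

Step 0: x=[6.0000 9.0000] v=[0.0000 2.0000]
Step 1: x=[5.2500 10.5000] v=[-1.5000 3.0000]
Step 2: x=[4.5000 11.9375] v=[-1.5000 2.8750]
Step 3: x=[4.4844 12.7657] v=[-0.0313 1.6563]
Step 4: x=[5.4180 12.7736] v=[1.8672 0.0157]
Step 5: x=[6.8360 12.1926] v=[2.8360 -1.1621]
Max displacement = 2.7736

Answer: 2.7736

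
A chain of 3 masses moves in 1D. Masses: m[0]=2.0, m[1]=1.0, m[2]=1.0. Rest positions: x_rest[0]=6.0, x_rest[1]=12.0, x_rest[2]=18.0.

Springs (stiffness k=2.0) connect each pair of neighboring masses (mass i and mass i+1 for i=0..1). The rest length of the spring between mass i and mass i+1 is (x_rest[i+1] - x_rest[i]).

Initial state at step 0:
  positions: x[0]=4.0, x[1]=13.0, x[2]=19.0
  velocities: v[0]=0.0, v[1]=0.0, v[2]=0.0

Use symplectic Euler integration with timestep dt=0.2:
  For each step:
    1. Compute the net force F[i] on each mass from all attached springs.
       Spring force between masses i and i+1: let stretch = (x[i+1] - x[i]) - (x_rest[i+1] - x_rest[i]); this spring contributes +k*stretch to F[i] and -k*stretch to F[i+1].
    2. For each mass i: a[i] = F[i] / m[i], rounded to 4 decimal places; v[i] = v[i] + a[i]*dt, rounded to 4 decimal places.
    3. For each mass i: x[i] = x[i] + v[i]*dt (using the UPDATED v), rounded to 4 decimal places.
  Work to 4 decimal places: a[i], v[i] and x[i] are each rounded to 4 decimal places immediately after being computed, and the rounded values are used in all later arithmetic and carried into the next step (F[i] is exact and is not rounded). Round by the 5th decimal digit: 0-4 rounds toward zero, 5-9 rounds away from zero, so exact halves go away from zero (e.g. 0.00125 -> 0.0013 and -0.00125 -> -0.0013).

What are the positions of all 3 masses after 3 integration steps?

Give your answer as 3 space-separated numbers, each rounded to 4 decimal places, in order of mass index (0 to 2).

Answer: 4.6505 11.7896 18.9094

Derivation:
Step 0: x=[4.0000 13.0000 19.0000] v=[0.0000 0.0000 0.0000]
Step 1: x=[4.1200 12.7600 19.0000] v=[0.6000 -1.2000 0.0000]
Step 2: x=[4.3456 12.3280 18.9808] v=[1.1280 -2.1600 -0.0960]
Step 3: x=[4.6505 11.7896 18.9094] v=[1.5245 -2.6918 -0.3571]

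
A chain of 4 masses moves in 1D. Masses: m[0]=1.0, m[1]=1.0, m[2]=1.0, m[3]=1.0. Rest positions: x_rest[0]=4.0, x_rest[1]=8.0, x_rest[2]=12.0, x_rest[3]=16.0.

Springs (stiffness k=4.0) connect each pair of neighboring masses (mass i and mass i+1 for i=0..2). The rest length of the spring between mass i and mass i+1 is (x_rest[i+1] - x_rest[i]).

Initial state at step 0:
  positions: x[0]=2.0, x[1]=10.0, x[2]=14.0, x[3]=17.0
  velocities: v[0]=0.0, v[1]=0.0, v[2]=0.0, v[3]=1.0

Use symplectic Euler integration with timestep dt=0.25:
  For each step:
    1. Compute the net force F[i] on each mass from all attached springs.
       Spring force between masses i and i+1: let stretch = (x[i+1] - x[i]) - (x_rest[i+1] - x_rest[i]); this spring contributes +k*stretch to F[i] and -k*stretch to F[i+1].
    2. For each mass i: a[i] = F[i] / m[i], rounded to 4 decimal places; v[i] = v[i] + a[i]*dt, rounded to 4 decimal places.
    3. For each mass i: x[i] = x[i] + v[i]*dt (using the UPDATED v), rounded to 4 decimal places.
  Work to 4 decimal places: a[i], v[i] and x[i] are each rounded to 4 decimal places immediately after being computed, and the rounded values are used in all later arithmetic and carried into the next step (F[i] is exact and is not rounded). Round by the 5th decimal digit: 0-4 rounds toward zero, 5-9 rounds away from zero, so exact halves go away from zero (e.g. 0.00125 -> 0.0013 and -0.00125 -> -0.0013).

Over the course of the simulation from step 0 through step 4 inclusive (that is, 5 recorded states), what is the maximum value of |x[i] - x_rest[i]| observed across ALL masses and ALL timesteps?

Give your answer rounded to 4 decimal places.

Answer: 2.4219

Derivation:
Step 0: x=[2.0000 10.0000 14.0000 17.0000] v=[0.0000 0.0000 0.0000 1.0000]
Step 1: x=[3.0000 9.0000 13.7500 17.5000] v=[4.0000 -4.0000 -1.0000 2.0000]
Step 2: x=[4.5000 7.6875 13.2500 18.0625] v=[6.0000 -5.2500 -2.0000 2.2500]
Step 3: x=[5.7969 6.9688 12.5625 18.4219] v=[5.1875 -2.8750 -2.7500 1.4375]
Step 4: x=[6.3868 7.3555 11.9414 18.3164] v=[2.3594 1.5468 -2.4843 -0.4219]
Max displacement = 2.4219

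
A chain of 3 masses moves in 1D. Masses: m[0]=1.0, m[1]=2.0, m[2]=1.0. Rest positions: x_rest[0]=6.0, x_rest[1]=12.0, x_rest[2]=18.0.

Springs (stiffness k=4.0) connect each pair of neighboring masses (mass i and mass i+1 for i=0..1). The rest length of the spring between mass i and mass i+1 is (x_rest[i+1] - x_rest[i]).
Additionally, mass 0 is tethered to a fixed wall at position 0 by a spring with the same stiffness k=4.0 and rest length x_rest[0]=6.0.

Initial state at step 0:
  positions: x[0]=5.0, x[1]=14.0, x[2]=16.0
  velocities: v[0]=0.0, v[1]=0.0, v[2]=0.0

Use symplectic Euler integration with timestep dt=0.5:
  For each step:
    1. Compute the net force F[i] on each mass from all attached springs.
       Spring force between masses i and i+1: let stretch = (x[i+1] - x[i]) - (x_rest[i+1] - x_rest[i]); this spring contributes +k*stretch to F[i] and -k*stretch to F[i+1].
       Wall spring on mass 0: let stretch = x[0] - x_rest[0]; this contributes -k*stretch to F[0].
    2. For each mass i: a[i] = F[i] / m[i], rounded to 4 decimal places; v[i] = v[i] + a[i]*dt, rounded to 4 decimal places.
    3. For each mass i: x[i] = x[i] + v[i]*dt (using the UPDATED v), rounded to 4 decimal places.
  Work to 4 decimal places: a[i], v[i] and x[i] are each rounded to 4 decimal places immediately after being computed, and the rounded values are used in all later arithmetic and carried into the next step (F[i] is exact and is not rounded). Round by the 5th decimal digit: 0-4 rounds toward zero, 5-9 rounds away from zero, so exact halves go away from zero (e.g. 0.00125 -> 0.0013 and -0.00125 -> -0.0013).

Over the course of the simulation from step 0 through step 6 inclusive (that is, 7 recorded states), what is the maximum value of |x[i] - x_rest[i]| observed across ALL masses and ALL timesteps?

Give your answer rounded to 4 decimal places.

Answer: 4.2500

Derivation:
Step 0: x=[5.0000 14.0000 16.0000] v=[0.0000 0.0000 0.0000]
Step 1: x=[9.0000 10.5000 20.0000] v=[8.0000 -7.0000 8.0000]
Step 2: x=[5.5000 11.0000 20.5000] v=[-7.0000 1.0000 1.0000]
Step 3: x=[2.0000 13.5000 17.5000] v=[-7.0000 5.0000 -6.0000]
Step 4: x=[8.0000 12.2500 16.5000] v=[12.0000 -2.5000 -2.0000]
Step 5: x=[10.2500 11.0000 17.2500] v=[4.5000 -2.5000 1.5000]
Step 6: x=[3.0000 12.5000 17.7500] v=[-14.5000 3.0000 1.0000]
Max displacement = 4.2500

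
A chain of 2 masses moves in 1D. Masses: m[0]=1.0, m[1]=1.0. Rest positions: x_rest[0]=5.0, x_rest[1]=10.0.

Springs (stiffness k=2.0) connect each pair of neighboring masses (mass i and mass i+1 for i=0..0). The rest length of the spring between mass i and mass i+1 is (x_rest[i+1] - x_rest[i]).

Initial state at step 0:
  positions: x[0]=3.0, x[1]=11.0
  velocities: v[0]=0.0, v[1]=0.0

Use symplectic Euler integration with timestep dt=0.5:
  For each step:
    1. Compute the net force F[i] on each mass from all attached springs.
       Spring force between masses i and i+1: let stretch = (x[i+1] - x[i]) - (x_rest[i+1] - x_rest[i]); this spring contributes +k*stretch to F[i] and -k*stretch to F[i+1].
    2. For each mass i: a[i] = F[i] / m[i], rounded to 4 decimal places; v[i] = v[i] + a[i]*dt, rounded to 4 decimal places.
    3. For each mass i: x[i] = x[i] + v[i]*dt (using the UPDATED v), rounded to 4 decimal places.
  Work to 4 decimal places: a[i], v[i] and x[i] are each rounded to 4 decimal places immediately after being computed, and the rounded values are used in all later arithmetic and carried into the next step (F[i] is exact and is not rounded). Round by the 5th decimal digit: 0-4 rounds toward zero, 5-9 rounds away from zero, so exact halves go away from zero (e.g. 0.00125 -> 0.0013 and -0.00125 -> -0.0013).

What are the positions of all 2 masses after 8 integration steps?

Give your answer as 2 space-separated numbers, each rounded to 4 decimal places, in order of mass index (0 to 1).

Answer: 6.0000 8.0000

Derivation:
Step 0: x=[3.0000 11.0000] v=[0.0000 0.0000]
Step 1: x=[4.5000 9.5000] v=[3.0000 -3.0000]
Step 2: x=[6.0000 8.0000] v=[3.0000 -3.0000]
Step 3: x=[6.0000 8.0000] v=[0.0000 0.0000]
Step 4: x=[4.5000 9.5000] v=[-3.0000 3.0000]
Step 5: x=[3.0000 11.0000] v=[-3.0000 3.0000]
Step 6: x=[3.0000 11.0000] v=[0.0000 0.0000]
Step 7: x=[4.5000 9.5000] v=[3.0000 -3.0000]
Step 8: x=[6.0000 8.0000] v=[3.0000 -3.0000]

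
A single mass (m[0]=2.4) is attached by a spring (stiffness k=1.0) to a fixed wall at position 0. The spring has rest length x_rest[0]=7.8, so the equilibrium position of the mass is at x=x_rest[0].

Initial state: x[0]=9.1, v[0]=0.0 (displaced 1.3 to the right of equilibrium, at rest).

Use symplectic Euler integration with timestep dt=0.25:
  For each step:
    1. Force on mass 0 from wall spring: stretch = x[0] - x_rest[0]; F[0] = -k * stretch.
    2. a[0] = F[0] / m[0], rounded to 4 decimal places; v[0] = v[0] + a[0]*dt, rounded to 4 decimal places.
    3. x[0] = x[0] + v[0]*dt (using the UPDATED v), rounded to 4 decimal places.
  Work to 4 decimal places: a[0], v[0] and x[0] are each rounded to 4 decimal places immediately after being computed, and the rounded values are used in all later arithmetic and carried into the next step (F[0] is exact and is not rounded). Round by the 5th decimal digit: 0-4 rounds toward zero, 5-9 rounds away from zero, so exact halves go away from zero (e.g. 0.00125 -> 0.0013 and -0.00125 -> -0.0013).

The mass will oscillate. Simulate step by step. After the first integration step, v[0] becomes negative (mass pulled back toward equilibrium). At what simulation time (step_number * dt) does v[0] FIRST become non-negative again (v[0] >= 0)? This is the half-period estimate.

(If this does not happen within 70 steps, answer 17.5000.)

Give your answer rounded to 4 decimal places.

Answer: 5.0000

Derivation:
Step 0: x=[9.1000] v=[0.0000]
Step 1: x=[9.0662] v=[-0.1354]
Step 2: x=[8.9994] v=[-0.2673]
Step 3: x=[8.9013] v=[-0.3923]
Step 4: x=[8.7746] v=[-0.5070]
Step 5: x=[8.6225] v=[-0.6085]
Step 6: x=[8.4490] v=[-0.6942]
Step 7: x=[8.2586] v=[-0.7618]
Step 8: x=[8.0562] v=[-0.8096]
Step 9: x=[7.8471] v=[-0.8363]
Step 10: x=[7.6368] v=[-0.8412]
Step 11: x=[7.4308] v=[-0.8242]
Step 12: x=[7.2344] v=[-0.7858]
Step 13: x=[7.0527] v=[-0.7269]
Step 14: x=[6.8904] v=[-0.6491]
Step 15: x=[6.7518] v=[-0.5544]
Step 16: x=[6.6405] v=[-0.4452]
Step 17: x=[6.5594] v=[-0.3244]
Step 18: x=[6.5106] v=[-0.1952]
Step 19: x=[6.4954] v=[-0.0609]
Step 20: x=[6.5142] v=[0.0750]
First v>=0 after going negative at step 20, time=5.0000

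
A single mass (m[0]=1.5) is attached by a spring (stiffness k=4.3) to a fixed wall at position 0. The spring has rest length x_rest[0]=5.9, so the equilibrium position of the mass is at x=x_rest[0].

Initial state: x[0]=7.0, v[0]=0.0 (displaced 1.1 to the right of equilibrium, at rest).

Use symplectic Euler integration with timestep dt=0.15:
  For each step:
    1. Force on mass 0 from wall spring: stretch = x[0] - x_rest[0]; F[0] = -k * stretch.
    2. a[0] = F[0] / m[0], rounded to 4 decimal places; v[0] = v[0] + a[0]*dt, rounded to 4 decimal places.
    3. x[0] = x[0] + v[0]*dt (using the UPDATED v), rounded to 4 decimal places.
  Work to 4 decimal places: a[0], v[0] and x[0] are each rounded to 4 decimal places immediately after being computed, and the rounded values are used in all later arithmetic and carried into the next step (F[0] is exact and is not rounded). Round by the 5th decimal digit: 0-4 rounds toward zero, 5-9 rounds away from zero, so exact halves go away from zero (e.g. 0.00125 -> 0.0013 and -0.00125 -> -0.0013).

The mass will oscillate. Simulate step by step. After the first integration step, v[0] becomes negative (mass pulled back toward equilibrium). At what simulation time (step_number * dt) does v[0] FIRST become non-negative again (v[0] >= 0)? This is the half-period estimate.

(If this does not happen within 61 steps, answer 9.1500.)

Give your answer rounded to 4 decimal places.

Answer: 1.9500

Derivation:
Step 0: x=[7.0000] v=[0.0000]
Step 1: x=[6.9291] v=[-0.4730]
Step 2: x=[6.7918] v=[-0.9155]
Step 3: x=[6.5970] v=[-1.2990]
Step 4: x=[6.3572] v=[-1.5987]
Step 5: x=[6.0879] v=[-1.7953]
Step 6: x=[5.8065] v=[-1.8761]
Step 7: x=[5.5311] v=[-1.8359]
Step 8: x=[5.2795] v=[-1.6773]
Step 9: x=[5.0679] v=[-1.4105]
Step 10: x=[4.9100] v=[-1.0527]
Step 11: x=[4.8160] v=[-0.6270]
Step 12: x=[4.7919] v=[-0.1609]
Step 13: x=[4.8392] v=[0.3156]
First v>=0 after going negative at step 13, time=1.9500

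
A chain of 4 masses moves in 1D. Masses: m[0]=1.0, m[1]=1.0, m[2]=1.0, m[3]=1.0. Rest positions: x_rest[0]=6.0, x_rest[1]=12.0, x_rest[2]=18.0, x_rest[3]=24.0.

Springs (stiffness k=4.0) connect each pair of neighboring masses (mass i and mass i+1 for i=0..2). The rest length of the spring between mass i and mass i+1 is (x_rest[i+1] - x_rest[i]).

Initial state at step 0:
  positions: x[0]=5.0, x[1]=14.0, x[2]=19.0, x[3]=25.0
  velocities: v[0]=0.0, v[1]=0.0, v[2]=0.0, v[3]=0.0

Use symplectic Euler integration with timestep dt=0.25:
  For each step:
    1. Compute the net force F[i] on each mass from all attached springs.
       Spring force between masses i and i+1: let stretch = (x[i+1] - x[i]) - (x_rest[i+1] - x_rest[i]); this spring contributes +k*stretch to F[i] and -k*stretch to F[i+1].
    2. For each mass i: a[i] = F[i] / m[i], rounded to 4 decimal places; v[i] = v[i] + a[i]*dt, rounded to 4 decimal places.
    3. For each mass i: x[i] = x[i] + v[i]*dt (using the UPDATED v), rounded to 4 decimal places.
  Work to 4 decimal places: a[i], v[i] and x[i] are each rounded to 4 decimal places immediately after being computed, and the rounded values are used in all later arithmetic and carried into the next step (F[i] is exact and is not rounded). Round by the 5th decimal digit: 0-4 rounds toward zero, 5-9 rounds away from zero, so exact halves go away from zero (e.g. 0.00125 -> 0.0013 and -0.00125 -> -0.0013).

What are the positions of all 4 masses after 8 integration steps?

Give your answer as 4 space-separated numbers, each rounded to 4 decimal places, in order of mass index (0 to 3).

Step 0: x=[5.0000 14.0000 19.0000 25.0000] v=[0.0000 0.0000 0.0000 0.0000]
Step 1: x=[5.7500 13.0000 19.2500 25.0000] v=[3.0000 -4.0000 1.0000 0.0000]
Step 2: x=[6.8125 11.7500 19.3750 25.0625] v=[4.2500 -5.0000 0.5000 0.2500]
Step 3: x=[7.6094 11.1719 19.0156 25.2031] v=[3.1875 -2.3125 -1.4375 0.5625]
Step 4: x=[7.7969 11.6641 18.2422 25.2969] v=[0.7500 1.9687 -3.0937 0.3750]
Step 5: x=[7.4512 12.8340 17.5879 25.1270] v=[-1.3828 4.6796 -2.6171 -0.6797]
Step 6: x=[6.9512 13.8467 17.6299 24.5723] v=[-2.0000 4.0507 0.1681 -2.2188]
Step 7: x=[6.6751 14.0813 18.4617 23.7820] v=[-1.1045 0.9384 3.3273 -3.1612]
Step 8: x=[6.7505 13.5595 19.5285 23.1616] v=[0.3017 -2.0874 4.2672 -2.4815]

Answer: 6.7505 13.5595 19.5285 23.1616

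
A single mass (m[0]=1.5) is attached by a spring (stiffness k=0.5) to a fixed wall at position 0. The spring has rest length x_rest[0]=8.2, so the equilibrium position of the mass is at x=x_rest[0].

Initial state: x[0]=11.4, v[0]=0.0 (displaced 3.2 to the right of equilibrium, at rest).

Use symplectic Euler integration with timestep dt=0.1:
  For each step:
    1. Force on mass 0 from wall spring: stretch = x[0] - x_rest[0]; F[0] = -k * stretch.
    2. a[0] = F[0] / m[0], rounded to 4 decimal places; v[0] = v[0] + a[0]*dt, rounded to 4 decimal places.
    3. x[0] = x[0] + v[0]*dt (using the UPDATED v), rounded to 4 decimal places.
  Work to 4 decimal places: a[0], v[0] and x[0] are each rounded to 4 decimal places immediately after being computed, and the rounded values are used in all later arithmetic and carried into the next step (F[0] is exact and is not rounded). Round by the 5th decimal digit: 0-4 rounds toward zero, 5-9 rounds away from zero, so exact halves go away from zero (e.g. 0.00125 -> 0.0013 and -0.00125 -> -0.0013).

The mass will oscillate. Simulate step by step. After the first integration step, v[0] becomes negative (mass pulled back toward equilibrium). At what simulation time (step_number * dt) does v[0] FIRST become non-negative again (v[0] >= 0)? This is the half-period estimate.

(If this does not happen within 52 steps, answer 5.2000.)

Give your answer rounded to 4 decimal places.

Step 0: x=[11.4000] v=[0.0000]
Step 1: x=[11.3893] v=[-0.1067]
Step 2: x=[11.3680] v=[-0.2130]
Step 3: x=[11.3361] v=[-0.3186]
Step 4: x=[11.2938] v=[-0.4231]
Step 5: x=[11.2412] v=[-0.5262]
Step 6: x=[11.1784] v=[-0.6276]
Step 7: x=[11.1057] v=[-0.7269]
Step 8: x=[11.0233] v=[-0.8238]
Step 9: x=[10.9315] v=[-0.9179]
Step 10: x=[10.8306] v=[-1.0090]
Step 11: x=[10.7209] v=[-1.0967]
Step 12: x=[10.6028] v=[-1.1807]
Step 13: x=[10.4767] v=[-1.2608]
Step 14: x=[10.3430] v=[-1.3367]
Step 15: x=[10.2022] v=[-1.4081]
Step 16: x=[10.0547] v=[-1.4748]
Step 17: x=[9.9010] v=[-1.5366]
Step 18: x=[9.7417] v=[-1.5933]
Step 19: x=[9.5772] v=[-1.6447]
Step 20: x=[9.4081] v=[-1.6906]
Step 21: x=[9.2350] v=[-1.7309]
Step 22: x=[9.0585] v=[-1.7654]
Step 23: x=[8.8791] v=[-1.7940]
Step 24: x=[8.6974] v=[-1.8166]
Step 25: x=[8.5141] v=[-1.8332]
Step 26: x=[8.3297] v=[-1.8437]
Step 27: x=[8.1449] v=[-1.8480]
Step 28: x=[7.9603] v=[-1.8462]
Step 29: x=[7.7765] v=[-1.8382]
Step 30: x=[7.5941] v=[-1.8241]
Step 31: x=[7.4137] v=[-1.8039]
Step 32: x=[7.2359] v=[-1.7777]
Step 33: x=[7.0613] v=[-1.7456]
Step 34: x=[6.8905] v=[-1.7076]
Step 35: x=[6.7241] v=[-1.6640]
Step 36: x=[6.5626] v=[-1.6148]
Step 37: x=[6.4066] v=[-1.5602]
Step 38: x=[6.2566] v=[-1.5004]
Step 39: x=[6.1130] v=[-1.4356]
Step 40: x=[5.9764] v=[-1.3660]
Step 41: x=[5.8472] v=[-1.2919]
Step 42: x=[5.7259] v=[-1.2135]
Step 43: x=[5.6128] v=[-1.1310]
Step 44: x=[5.5083] v=[-1.0448]
Step 45: x=[5.4128] v=[-0.9551]
Step 46: x=[5.3266] v=[-0.8622]
Step 47: x=[5.2500] v=[-0.7664]
Step 48: x=[5.1832] v=[-0.6681]
Step 49: x=[5.1265] v=[-0.5675]
Step 50: x=[5.0800] v=[-0.4651]
Step 51: x=[5.0439] v=[-0.3611]
Step 52: x=[5.0183] v=[-0.2559]
v[0] did not become non-negative within 52 steps; using fallback time=5.2000

Answer: 5.2000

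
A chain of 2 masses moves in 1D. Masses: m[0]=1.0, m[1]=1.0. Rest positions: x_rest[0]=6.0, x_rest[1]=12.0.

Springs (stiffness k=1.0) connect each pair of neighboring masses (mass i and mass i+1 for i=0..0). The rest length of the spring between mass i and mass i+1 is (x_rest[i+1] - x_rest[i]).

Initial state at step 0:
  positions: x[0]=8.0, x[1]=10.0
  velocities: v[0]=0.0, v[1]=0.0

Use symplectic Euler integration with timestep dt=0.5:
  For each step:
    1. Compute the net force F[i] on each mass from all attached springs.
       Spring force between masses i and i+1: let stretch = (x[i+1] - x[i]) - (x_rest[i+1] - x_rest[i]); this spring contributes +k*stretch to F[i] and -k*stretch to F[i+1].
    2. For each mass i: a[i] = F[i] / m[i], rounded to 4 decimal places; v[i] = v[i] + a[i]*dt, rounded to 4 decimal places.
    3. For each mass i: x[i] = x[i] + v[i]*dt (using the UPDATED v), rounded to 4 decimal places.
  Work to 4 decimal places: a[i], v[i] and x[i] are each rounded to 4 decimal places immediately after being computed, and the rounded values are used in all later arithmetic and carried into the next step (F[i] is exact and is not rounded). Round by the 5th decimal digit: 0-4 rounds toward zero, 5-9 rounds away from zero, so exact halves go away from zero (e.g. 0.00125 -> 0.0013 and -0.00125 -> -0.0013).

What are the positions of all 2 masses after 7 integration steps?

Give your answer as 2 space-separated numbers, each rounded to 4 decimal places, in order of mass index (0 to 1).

Step 0: x=[8.0000 10.0000] v=[0.0000 0.0000]
Step 1: x=[7.0000 11.0000] v=[-2.0000 2.0000]
Step 2: x=[5.5000 12.5000] v=[-3.0000 3.0000]
Step 3: x=[4.2500 13.7500] v=[-2.5000 2.5000]
Step 4: x=[3.8750 14.1250] v=[-0.7500 0.7500]
Step 5: x=[4.5625 13.4375] v=[1.3750 -1.3750]
Step 6: x=[5.9688 12.0313] v=[2.8125 -2.8125]
Step 7: x=[7.3907 10.6094] v=[2.8438 -2.8438]

Answer: 7.3907 10.6094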